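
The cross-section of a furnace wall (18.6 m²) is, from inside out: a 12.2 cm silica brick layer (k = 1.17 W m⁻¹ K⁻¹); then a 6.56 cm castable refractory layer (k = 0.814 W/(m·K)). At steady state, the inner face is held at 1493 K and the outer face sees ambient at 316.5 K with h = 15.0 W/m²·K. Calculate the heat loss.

Treat each layer as a resistance in series:
  R_silica brick = L/(kA) = 0.122/(1.17·18.6) = 0.005606 K/W
  R_castable refractory = L/(kA) = 0.0656/(0.814·18.6) = 0.004333 K/W
  R_conv,out = 1/(hA) = 1/(15.0·18.6) = 0.003584 K/W
ΣR = 0.005606 + 0.004333 + 0.003584 = 0.01352 K/W
Q = ΔT/ΣR = (1493 K − 316.5 K)/0.01352 = 87000 W

Q = 87.0 kW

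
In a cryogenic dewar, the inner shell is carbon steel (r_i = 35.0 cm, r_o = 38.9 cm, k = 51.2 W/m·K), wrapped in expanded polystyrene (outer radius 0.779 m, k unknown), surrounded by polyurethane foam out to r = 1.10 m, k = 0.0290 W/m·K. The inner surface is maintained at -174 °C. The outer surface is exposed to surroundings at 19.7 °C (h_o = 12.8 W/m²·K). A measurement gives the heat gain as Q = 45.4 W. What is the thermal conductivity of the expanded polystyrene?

k = 0.0317 W/m·K

ΣR = ΔT/Q = |-174 − 19.7|/45.4 = 4.267 K/W
Known resistances:
  R_carbon steel = (1/0.350 − 1/0.389)/(4πk) = 0.2864/(4π·51.2) = 4.452×10^-4 K/W
  R_polyurethane foam = (1/0.779 − 1/1.10)/(4πk) = 0.3746/(4π·0.0290) = 1.028 K/W
  R_conv,out = 1/(4πr²h) = 1/(4π·1.10²·12.8) = 0.005138 K/W
R_expanded polystyrene = ΣR − ΣR_known = 4.267 − 1.034 = 3.233 K/W
(1/r₁−1/r₂)/(4πk) = 3.233 ⇒ k = 1.287/(4π·3.233) = 0.0317 W/m·K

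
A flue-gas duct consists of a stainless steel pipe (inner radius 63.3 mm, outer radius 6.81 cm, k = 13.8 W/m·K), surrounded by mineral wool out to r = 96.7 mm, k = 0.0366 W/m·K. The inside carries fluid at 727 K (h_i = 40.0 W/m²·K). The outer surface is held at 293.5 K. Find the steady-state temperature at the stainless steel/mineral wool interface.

Series thermal resistances, inner to outer:
  R'_conv,in = 1/(2πr h) = 1/(2π·0.0633·40.0) = 0.06286 m·K/W
  R'_stainless steel = ln(0.0681/0.0633)/(2πk) = 0.07309/(2π·13.8) = 8.430×10^-4 m·K/W
  R'_mineral wool = ln(0.0967/0.0681)/(2πk) = 0.3506/(2π·0.0366) = 1.525 m·K/W
ΣR = 0.06286 + 8.430×10^-4 + 1.525 = 1.589 m·K/W
Q' = ΔT/ΣR = (727 K − 293.5 K)/1.589 = 272.8 W/m
From the inner boundary to the stainless steel/mineral wool interface, ΣR_partial = 0.06370 m·K/W.
T_interface = T_in − Q'·ΣR_partial = 727 K − (272.8)(0.06370) = 710 K

T = 710 K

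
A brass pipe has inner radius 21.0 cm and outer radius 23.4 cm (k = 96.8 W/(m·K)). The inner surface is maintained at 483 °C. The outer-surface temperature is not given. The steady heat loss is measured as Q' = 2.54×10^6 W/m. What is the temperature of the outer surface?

T_out = 31.1 °C

Sum the resistances:
  R'_brass = ln(0.234/0.210)/(2πk) = 0.1082/(2π·96.8) = 1.779×10^-4 m·K/W
ΣR = 1.779×10^-4 m·K/W
ΔT = Q'·ΣR = 2.54×10^6 × 1.779×10^-4 = 451.9 K
Heat flows outward, so T_out = T_in − ΔT = 483 − 451.9 = 31.1 °C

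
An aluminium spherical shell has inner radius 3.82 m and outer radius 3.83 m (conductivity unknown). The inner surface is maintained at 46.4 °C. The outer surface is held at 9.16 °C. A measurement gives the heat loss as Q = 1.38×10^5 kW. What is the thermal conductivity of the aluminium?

ΣR = ΔT/Q = |46.4 − 9.16|/1.38×10^8 = 2.699×10^-7 K/W
(1/r₁−1/r₂)/(4πk) = 2.699×10^-7 ⇒ k = 6.835×10^-4/(4π·2.699×10^-7) = 202 W/m·K

k = 202 W/m·K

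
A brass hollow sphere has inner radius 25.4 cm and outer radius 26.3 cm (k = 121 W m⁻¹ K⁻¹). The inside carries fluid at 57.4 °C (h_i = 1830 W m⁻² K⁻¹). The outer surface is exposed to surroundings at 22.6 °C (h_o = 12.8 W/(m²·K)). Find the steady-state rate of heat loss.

Series thermal resistances, inner to outer:
  R_conv,in = 1/(4πr²h) = 1/(4π·0.254²·1830) = 6.740×10^-4 K/W
  R_brass = (1/0.254 − 1/0.263)/(4πk) = 0.1347/(4π·121) = 8.860×10^-5 K/W
  R_conv,out = 1/(4πr²h) = 1/(4π·0.263²·12.8) = 0.08988 K/W
ΣR = 6.740×10^-4 + 8.860×10^-5 + 0.08988 = 0.09064 K/W
Q = ΔT/ΣR = (57.4 °C − 22.6 °C)/0.09064 = 384 W

Q = 384 W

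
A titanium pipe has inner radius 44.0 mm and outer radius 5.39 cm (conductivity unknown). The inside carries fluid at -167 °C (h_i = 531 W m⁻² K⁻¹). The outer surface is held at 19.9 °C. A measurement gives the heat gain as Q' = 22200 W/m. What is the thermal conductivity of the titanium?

ΣR = ΔT/Q' = |-167 − 19.9|/22200 = 0.008419 m·K/W
Known resistances:
  R'_conv,in = 1/(2πr h) = 1/(2π·0.0440·531) = 0.006812 m·K/W
R_titanium = ΣR − ΣR_known = 0.008419 − 0.006812 = 0.001607 m·K/W
ln(r₂/r₁)/(2πk) = 0.001607 ⇒ k = 0.2029/(2π·0.001607) = 20.1 W/m·K

k = 20.1 W/m·K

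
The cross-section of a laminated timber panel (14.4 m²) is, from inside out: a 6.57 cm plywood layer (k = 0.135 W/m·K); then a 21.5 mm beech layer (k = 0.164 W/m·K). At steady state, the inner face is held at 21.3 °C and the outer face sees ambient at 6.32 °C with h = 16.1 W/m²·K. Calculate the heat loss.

Treat each layer as a resistance in series:
  R_plywood = L/(kA) = 0.0657/(0.135·14.4) = 0.03380 K/W
  R_beech = L/(kA) = 0.0215/(0.164·14.4) = 0.009104 K/W
  R_conv,out = 1/(hA) = 1/(16.1·14.4) = 0.004313 K/W
ΣR = 0.03380 + 0.009104 + 0.004313 = 0.04722 K/W
Q = ΔT/ΣR = (21.3 °C − 6.32 °C)/0.04722 = 317 W

Q = 317 W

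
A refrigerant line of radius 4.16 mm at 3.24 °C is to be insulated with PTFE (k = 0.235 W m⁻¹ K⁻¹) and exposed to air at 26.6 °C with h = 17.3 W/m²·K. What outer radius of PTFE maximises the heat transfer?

r_cr = 1.36 cm

For a cylinder, r_cr = k_ins/h = 0.235/17.3 = 0.0136 m = 1.36 cm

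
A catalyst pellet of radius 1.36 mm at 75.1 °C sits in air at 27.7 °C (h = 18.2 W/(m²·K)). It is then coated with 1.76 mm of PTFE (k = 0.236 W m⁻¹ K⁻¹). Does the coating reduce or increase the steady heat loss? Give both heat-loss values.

Critical radius for a sphere: r_cr = 2k/h = 0.0259 m = 2.59 cm.
Outer radius after coating: r₂ = 0.00136 + 0.00176 = 0.00312 m.
Since r₁ < r_cr and r₂ ≤ r_cr, the coating moves toward the maximum at r_cr — heat loss rises.
Bare: R = 1/(4πr₁²h) = 2364 K/W; Q = 47.4/2364 = 0.0201 W.
Coated: R = R_cond + R_conv = 589.0 K/W; Q = 47.4/589.0 = 0.0805 W.

increases: 0.0201 → 0.0805 W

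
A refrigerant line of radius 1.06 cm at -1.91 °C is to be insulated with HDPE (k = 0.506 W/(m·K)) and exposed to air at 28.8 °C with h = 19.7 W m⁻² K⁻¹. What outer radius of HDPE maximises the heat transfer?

r_cr = 2.57 cm

For a cylinder, r_cr = k_ins/h = 0.506/19.7 = 0.0257 m = 2.57 cm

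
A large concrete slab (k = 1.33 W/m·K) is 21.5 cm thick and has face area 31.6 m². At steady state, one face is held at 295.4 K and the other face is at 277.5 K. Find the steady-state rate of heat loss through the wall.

Q = 3.50 kW

Q = kA·ΔT/L = 1.33 × 31.6 × |295.4 K − 277.5 K| / 0.215 = 3500 W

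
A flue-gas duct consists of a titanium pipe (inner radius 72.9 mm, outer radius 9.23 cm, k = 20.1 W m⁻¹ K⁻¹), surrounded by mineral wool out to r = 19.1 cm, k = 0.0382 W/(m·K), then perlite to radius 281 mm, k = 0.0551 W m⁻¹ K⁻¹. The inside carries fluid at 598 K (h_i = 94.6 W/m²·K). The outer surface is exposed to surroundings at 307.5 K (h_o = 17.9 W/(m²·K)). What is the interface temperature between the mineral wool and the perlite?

T = 387 K

Treat each layer as a resistance in series:
  R'_conv,in = 1/(2πr h) = 1/(2π·0.0729·94.6) = 0.02308 m·K/W
  R'_titanium = ln(0.0923/0.0729)/(2πk) = 0.2360/(2π·20.1) = 0.001868 m·K/W
  R'_mineral wool = ln(0.191/0.0923)/(2πk) = 0.7272/(2π·0.0382) = 3.030 m·K/W
  R'_perlite = ln(0.281/0.191)/(2πk) = 0.3861/(2π·0.0551) = 1.115 m·K/W
  R'_conv,out = 1/(2πr h) = 1/(2π·0.281·17.9) = 0.03164 m·K/W
ΣR = 0.02308 + 0.001868 + 3.030 + 1.115 + 0.03164 = 4.202 m·K/W
Q' = ΔT/ΣR = (598 K − 307.5 K)/4.202 = 69.13 W/m
From the inner boundary to the mineral wool/perlite interface, ΣR_partial = 3.055 m·K/W.
T_interface = T_in − Q'·ΣR_partial = 598 K − (69.13)(3.055) = 387 K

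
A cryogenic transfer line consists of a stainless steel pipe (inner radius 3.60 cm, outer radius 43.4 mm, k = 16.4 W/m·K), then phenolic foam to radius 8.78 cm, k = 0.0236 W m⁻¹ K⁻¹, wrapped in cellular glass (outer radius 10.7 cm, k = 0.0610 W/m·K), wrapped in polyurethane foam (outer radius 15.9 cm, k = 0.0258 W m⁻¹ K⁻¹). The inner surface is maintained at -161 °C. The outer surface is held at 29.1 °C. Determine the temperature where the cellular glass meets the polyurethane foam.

T = -31.1 °C

Resistance network (inner→outer):
  R'_stainless steel = ln(0.0434/0.0360)/(2πk) = 0.1869/(2π·16.4) = 0.001814 m·K/W
  R'_phenolic foam = ln(0.0878/0.0434)/(2πk) = 0.7046/(2π·0.0236) = 4.752 m·K/W
  R'_cellular glass = ln(0.107/0.0878)/(2πk) = 0.1978/(2π·0.0610) = 0.5160 m·K/W
  R'_polyurethane foam = ln(0.159/0.107)/(2πk) = 0.3961/(2π·0.0258) = 2.443 m·K/W
ΣR = 0.001814 + 4.752 + 0.5160 + 2.443 = 7.713 m·K/W
Q' = ΔT/ΣR = (-161 °C − 29.1 °C)/7.713 = -24.65 W/m
From the inner boundary to the cellular glass/polyurethane foam interface, ΣR_partial = 5.270 m·K/W.
T_interface = T_in − Q'·ΣR_partial = -161 °C − (-24.65)(5.270) = -31.1 °C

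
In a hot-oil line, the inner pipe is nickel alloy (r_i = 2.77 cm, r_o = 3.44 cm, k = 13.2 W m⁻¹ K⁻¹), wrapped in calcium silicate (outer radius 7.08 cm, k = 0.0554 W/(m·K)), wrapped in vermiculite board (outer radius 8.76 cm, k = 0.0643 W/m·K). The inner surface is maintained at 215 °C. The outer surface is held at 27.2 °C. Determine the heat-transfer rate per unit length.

Resistance network (inner→outer):
  R'_nickel alloy = ln(0.0344/0.0277)/(2πk) = 0.2166/(2π·13.2) = 0.002612 m·K/W
  R'_calcium silicate = ln(0.0708/0.0344)/(2πk) = 0.7218/(2π·0.0554) = 2.074 m·K/W
  R'_vermiculite board = ln(0.0876/0.0708)/(2πk) = 0.2129/(2π·0.0643) = 0.5270 m·K/W
ΣR = 0.002612 + 2.074 + 0.5270 = 2.604 m·K/W
Q' = ΔT/ΣR = (215 °C − 27.2 °C)/2.604 = 72.1 W/m

Q' = 72.1 W/m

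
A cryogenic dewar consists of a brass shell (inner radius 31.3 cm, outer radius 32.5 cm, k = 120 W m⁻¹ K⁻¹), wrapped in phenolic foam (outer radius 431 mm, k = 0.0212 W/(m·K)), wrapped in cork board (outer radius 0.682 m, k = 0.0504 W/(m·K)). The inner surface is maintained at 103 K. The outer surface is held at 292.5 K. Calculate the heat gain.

Series thermal resistances, inner to outer:
  R_brass = (1/0.313 − 1/0.325)/(4πk) = 0.1180/(4π·120) = 7.823×10^-5 K/W
  R_phenolic foam = (1/0.325 − 1/0.431)/(4πk) = 0.7567/(4π·0.0212) = 2.841 K/W
  R_cork board = (1/0.431 − 1/0.682)/(4πk) = 0.8539/(4π·0.0504) = 1.348 K/W
ΣR = 7.823×10^-5 + 2.841 + 1.348 = 4.189 K/W
Q = ΔT/ΣR = (103 K − 292.5 K)/4.189 = -45.2 W
(Negative Q ⇒ heat flows inward; heat gain = 45.2 W.)

Q = 45.2 W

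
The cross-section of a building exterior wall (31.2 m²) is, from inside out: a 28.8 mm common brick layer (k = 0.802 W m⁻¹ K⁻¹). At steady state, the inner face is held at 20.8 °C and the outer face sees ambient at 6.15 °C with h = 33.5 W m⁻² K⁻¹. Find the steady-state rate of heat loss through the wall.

Q = 6.95 kW

Resistance network (inner→outer):
  R_common brick = L/(kA) = 0.0288/(0.802·31.2) = 0.001151 K/W
  R_conv,out = 1/(hA) = 1/(33.5·31.2) = 9.568×10^-4 K/W
ΣR = 0.001151 + 9.568×10^-4 = 0.002108 K/W
Q = ΔT/ΣR = (20.8 °C − 6.15 °C)/0.002108 = 6950 W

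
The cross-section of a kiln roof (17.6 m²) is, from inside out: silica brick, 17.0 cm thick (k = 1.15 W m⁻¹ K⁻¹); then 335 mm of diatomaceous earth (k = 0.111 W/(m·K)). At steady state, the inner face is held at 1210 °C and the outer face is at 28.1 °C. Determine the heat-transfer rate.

Q = 6570 W

Treat each layer as a resistance in series:
  R_silica brick = L/(kA) = 0.170/(1.15·17.6) = 0.008399 K/W
  R_diatomaceous earth = L/(kA) = 0.335/(0.111·17.6) = 0.1715 K/W
ΣR = 0.008399 + 0.1715 = 0.1799 K/W
Q = ΔT/ΣR = (1210 °C − 28.1 °C)/0.1799 = 6570 W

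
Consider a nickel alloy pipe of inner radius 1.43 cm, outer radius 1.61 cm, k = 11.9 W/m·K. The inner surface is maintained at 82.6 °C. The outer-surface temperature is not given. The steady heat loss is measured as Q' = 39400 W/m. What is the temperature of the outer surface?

T_out = 20.1 °C

Series resistances:
  R'_nickel alloy = ln(0.0161/0.0143)/(2πk) = 0.1186/(2π·11.9) = 0.001586 m·K/W
ΣR = 0.001586 m·K/W
ΔT = Q'·ΣR = 39400 × 0.001586 = 62.49 K
Heat flows outward, so T_out = T_in − ΔT = 82.6 − 62.49 = 20.1 °C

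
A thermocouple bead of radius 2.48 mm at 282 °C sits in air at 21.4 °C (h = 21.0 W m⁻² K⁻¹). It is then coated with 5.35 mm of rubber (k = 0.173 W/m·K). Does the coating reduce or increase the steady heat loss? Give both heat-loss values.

Critical radius for a sphere: r_cr = 2k/h = 0.0165 m = 1.65 cm.
Outer radius after coating: r₂ = 0.00248 + 0.00535 = 0.00783 m.
Since r₁ < r_cr and r₂ ≤ r_cr, the coating moves toward the maximum at r_cr — heat loss rises.
Bare: R = 1/(4πr₁²h) = 616.1 K/W; Q = 260.6/616.1 = 0.423 W.
Coated: R = R_cond + R_conv = 188.5 K/W; Q = 260.6/188.5 = 1.38 W.

increases: 0.423 → 1.38 W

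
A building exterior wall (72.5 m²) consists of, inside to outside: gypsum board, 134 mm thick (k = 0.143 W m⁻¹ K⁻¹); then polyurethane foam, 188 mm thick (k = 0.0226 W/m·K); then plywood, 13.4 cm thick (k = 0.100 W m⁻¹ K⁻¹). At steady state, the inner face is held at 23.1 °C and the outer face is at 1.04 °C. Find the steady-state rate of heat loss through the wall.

Q = 151 W

Resistance network (inner→outer):
  R_gypsum board = L/(kA) = 0.134/(0.143·72.5) = 0.01293 K/W
  R_polyurethane foam = L/(kA) = 0.188/(0.0226·72.5) = 0.1147 K/W
  R_plywood = L/(kA) = 0.134/(0.100·72.5) = 0.01848 K/W
ΣR = 0.01293 + 0.1147 + 0.01848 = 0.1461 K/W
Q = ΔT/ΣR = (23.1 °C − 1.04 °C)/0.1461 = 151 W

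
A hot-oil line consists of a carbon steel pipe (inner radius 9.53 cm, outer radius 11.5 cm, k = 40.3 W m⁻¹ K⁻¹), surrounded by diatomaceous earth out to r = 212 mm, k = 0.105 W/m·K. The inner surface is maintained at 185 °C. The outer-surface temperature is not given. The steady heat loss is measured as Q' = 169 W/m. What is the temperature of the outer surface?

T_out = 28.2 °C

Series resistances:
  R'_carbon steel = ln(0.115/0.0953)/(2πk) = 0.1879/(2π·40.3) = 7.421×10^-4 m·K/W
  R'_diatomaceous earth = ln(0.212/0.115)/(2πk) = 0.6117/(2π·0.105) = 0.9271 m·K/W
ΣR = 0.9279 m·K/W
ΔT = Q'·ΣR = 169 × 0.9279 = 156.8 K
Heat flows outward, so T_out = T_in − ΔT = 185 − 156.8 = 28.2 °C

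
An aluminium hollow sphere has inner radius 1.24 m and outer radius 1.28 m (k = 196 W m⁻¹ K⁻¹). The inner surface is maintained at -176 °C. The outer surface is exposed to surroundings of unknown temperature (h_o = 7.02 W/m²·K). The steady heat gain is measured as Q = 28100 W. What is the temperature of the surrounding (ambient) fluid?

T_out = 18.7 °C

Sum the resistances:
  R_aluminium = (1/1.24 − 1/1.28)/(4πk) = 0.02520/(4π·196) = 1.023×10^-5 K/W
  R_conv,out = 1/(4πr²h) = 1/(4π·1.28²·7.02) = 0.006919 K/W
ΣR = 0.006929 K/W
ΔT = Q·ΣR = 28100 × 0.006929 = 194.7 K
Heat flows inward, so T_out = T_in + ΔT = -176 + 194.7 = 18.7 °C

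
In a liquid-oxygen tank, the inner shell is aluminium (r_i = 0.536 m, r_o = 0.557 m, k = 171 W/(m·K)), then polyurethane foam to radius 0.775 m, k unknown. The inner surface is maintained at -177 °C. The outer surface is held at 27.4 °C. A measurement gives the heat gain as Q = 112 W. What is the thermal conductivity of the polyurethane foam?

ΣR = ΔT/Q = |-177 − 27.4|/112 = 1.825 K/W
Known resistances:
  R_aluminium = (1/0.536 − 1/0.557)/(4πk) = 0.07034/(4π·171) = 3.273×10^-5 K/W
R_polyurethane foam = ΣR − ΣR_known = 1.825 − 3.273×10^-5 = 1.825 K/W
(1/r₁−1/r₂)/(4πk) = 1.825 ⇒ k = 0.5050/(4π·1.825) = 0.0220 W/m·K

k = 0.0220 W/m·K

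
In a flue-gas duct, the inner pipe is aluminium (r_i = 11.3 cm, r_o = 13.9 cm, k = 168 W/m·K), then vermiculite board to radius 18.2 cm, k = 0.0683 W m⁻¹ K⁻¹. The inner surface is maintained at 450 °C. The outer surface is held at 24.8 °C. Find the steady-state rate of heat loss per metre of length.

Q' = 677 W/m

Resistance network (inner→outer):
  R'_aluminium = ln(0.139/0.113)/(2πk) = 0.2071/(2π·168) = 1.962×10^-4 m·K/W
  R'_vermiculite board = ln(0.182/0.139)/(2πk) = 0.2695/(2π·0.0683) = 0.6281 m·K/W
ΣR = 1.962×10^-4 + 0.6281 = 0.6283 m·K/W
Q' = ΔT/ΣR = (450 °C − 24.8 °C)/0.6283 = 677 W/m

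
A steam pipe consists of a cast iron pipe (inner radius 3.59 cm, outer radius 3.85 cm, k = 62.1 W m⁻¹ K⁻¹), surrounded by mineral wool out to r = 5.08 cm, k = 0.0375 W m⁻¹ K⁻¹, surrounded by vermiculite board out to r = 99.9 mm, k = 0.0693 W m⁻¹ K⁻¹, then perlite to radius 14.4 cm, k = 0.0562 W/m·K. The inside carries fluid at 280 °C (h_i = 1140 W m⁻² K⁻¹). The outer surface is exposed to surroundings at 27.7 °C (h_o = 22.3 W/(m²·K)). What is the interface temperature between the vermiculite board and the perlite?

T = 99.4 °C

Resistance network (inner→outer):
  R'_conv,in = 1/(2πr h) = 1/(2π·0.0359·1140) = 0.003889 m·K/W
  R'_cast iron = ln(0.0385/0.0359)/(2πk) = 0.06992/(2π·62.1) = 1.792×10^-4 m·K/W
  R'_mineral wool = ln(0.0508/0.0385)/(2πk) = 0.2772/(2π·0.0375) = 1.177 m·K/W
  R'_vermiculite board = ln(0.0999/0.0508)/(2πk) = 0.6763/(2π·0.0693) = 1.553 m·K/W
  R'_perlite = ln(0.144/0.0999)/(2πk) = 0.3656/(2π·0.0562) = 1.035 m·K/W
  R'_conv,out = 1/(2πr h) = 1/(2π·0.144·22.3) = 0.04956 m·K/W
ΣR = 0.003889 + 1.792×10^-4 + 1.177 + 1.553 + 1.035 + 0.04956 = 3.819 m·K/W
Q' = ΔT/ΣR = (280 °C − 27.7 °C)/3.819 = 66.06 W/m
From the inner boundary to the vermiculite board/perlite interface, ΣR_partial = 2.734 m·K/W.
T_interface = T_in − Q'·ΣR_partial = 280 °C − (66.06)(2.734) = 99.4 °C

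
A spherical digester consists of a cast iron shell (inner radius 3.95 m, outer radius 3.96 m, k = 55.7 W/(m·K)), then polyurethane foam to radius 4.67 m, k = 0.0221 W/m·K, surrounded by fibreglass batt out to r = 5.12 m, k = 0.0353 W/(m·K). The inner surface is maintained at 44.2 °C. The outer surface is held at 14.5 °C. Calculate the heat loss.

Q = 164 W

Treat each layer as a resistance in series:
  R_cast iron = (1/3.95 − 1/3.96)/(4πk) = 6.393×10^-4/(4π·55.7) = 9.134×10^-7 K/W
  R_polyurethane foam = (1/3.96 − 1/4.67)/(4πk) = 0.03839/(4π·0.0221) = 0.1382 K/W
  R_fibreglass batt = (1/4.67 − 1/5.12)/(4πk) = 0.01882/(4π·0.0353) = 0.04243 K/W
ΣR = 9.134×10^-7 + 0.1382 + 0.04243 = 0.1806 K/W
Q = ΔT/ΣR = (44.2 °C − 14.5 °C)/0.1806 = 164 W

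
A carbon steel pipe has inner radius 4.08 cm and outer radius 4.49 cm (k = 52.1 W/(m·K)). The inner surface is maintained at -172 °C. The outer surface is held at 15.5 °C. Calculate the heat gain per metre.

Q' = 2πk·ΔT/ln(r₂/r₁) = 2π × 52.1 × 187.5 / ln(0.0449/0.0408) = 6.41×10^5 W/m

Q' = 641 kW/m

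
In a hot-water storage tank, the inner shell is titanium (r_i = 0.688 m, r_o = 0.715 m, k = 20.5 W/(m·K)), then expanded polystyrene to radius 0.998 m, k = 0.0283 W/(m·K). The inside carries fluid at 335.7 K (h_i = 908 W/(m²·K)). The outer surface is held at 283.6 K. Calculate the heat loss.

Q = 46.7 W

Resistance network (inner→outer):
  R_conv,in = 1/(4πr²h) = 1/(4π·0.688²·908) = 1.852×10^-4 K/W
  R_titanium = (1/0.688 − 1/0.715)/(4πk) = 0.05489/(4π·20.5) = 2.131×10^-4 K/W
  R_expanded polystyrene = (1/0.715 − 1/0.998)/(4πk) = 0.3966/(4π·0.0283) = 1.115 K/W
ΣR = 1.852×10^-4 + 2.131×10^-4 + 1.115 = 1.115 K/W
Q = ΔT/ΣR = (335.7 K − 283.6 K)/1.115 = 46.7 W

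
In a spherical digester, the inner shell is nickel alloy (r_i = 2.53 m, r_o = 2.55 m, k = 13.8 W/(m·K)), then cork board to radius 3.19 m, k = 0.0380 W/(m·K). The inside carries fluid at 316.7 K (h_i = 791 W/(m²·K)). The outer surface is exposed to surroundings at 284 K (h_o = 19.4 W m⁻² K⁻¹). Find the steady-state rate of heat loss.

Resistance network (inner→outer):
  R_conv,in = 1/(4πr²h) = 1/(4π·2.53²·791) = 1.572×10^-5 K/W
  R_nickel alloy = (1/2.53 − 1/2.55)/(4πk) = 0.003100/(4π·13.8) = 1.788×10^-5 K/W
  R_cork board = (1/2.55 − 1/3.19)/(4πk) = 0.07868/(4π·0.0380) = 0.1648 K/W
  R_conv,out = 1/(4πr²h) = 1/(4π·3.19²·19.4) = 4.031×10^-4 K/W
ΣR = 1.572×10^-5 + 1.788×10^-5 + 0.1648 + 4.031×10^-4 = 0.1652 K/W
Q = ΔT/ΣR = (316.7 K − 284 K)/0.1652 = 198 W

Q = 198 W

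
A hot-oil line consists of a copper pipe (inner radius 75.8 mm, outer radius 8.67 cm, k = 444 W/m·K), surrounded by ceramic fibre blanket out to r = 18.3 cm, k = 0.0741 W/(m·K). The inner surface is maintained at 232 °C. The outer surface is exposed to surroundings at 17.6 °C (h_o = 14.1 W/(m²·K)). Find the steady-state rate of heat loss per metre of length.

Q' = 129 W/m

Resistance network (inner→outer):
  R'_copper = ln(0.0867/0.0758)/(2πk) = 0.1344/(2π·444) = 4.816×10^-5 m·K/W
  R'_ceramic fibre blanket = ln(0.183/0.0867)/(2πk) = 0.7470/(2π·0.0741) = 1.605 m·K/W
  R'_conv,out = 1/(2πr h) = 1/(2π·0.183·14.1) = 0.06168 m·K/W
ΣR = 4.816×10^-5 + 1.605 + 0.06168 = 1.667 m·K/W
Q' = ΔT/ΣR = (232 °C − 17.6 °C)/1.667 = 129 W/m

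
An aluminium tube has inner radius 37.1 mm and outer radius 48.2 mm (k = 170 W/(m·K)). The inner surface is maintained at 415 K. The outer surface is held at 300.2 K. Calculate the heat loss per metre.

Q' = 2πk·ΔT/ln(r₂/r₁) = 2π × 170 × 114.8 / ln(0.0482/0.0371) = 4.68×10^5 W/m

Q' = 468 kW/m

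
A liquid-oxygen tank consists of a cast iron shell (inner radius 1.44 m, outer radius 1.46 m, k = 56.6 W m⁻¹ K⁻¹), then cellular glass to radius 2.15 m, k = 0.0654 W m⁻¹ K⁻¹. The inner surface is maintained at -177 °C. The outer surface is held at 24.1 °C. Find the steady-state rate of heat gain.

Q = 752 W

Resistance network (inner→outer):
  R_cast iron = (1/1.44 − 1/1.46)/(4πk) = 0.009513/(4π·56.6) = 1.337×10^-5 K/W
  R_cellular glass = (1/1.46 − 1/2.15)/(4πk) = 0.2198/(4π·0.0654) = 0.2675 K/W
ΣR = 1.337×10^-5 + 0.2675 = 0.2675 K/W
Q = ΔT/ΣR = (-177 °C − 24.1 °C)/0.2675 = -752 W
(Negative Q ⇒ heat flows inward; heat gain = 752 W.)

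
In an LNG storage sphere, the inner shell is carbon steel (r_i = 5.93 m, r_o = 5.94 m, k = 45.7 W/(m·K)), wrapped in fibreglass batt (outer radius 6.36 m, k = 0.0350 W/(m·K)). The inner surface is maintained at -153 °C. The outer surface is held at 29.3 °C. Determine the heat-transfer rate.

Q = 7.21 kW

Resistance network (inner→outer):
  R_carbon steel = (1/5.93 − 1/5.94)/(4πk) = 2.839×10^-4/(4π·45.7) = 4.943×10^-7 K/W
  R_fibreglass batt = (1/5.94 − 1/6.36)/(4πk) = 0.01112/(4π·0.0350) = 0.02528 K/W
ΣR = 4.943×10^-7 + 0.02528 = 0.02528 K/W
Q = ΔT/ΣR = (-153 °C − 29.3 °C)/0.02528 = -7210 W
(Negative Q ⇒ heat flows inward; heat gain = 7210 W.)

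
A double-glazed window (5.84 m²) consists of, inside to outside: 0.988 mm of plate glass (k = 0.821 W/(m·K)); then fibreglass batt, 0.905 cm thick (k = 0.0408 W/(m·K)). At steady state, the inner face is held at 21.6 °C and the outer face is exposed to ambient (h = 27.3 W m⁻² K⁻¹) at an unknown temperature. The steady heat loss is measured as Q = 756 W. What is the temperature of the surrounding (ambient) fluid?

Series resistances:
  R_plate glass = L/(kA) = 9.88×10^-4/(0.821·5.84) = 2.061×10^-4 K/W
  R_fibreglass batt = L/(kA) = 0.00905/(0.0408·5.84) = 0.03798 K/W
  R_conv,out = 1/(hA) = 1/(27.3·5.84) = 0.006272 K/W
ΣR = 0.04446 K/W
ΔT = Q·ΣR = 756 × 0.04446 = 33.61 K
Heat flows outward, so T_out = T_in − ΔT = 21.6 − 33.61 = -12.0 °C

T_out = -12.0 °C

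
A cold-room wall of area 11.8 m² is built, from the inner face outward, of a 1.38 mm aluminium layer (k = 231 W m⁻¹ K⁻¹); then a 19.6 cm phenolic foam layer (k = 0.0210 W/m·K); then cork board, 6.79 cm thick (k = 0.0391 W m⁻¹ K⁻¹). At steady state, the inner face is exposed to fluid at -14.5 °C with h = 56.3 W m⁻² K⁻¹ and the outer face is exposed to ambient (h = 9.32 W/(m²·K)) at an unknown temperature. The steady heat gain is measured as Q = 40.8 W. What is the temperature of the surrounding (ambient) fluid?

Sum the resistances:
  R_conv,in = 1/(hA) = 1/(56.3·11.8) = 0.001505 K/W
  R_aluminium = L/(kA) = 0.00138/(231·11.8) = 5.063×10^-7 K/W
  R_phenolic foam = L/(kA) = 0.196/(0.0210·11.8) = 0.7910 K/W
  R_cork board = L/(kA) = 0.0679/(0.0391·11.8) = 0.1472 K/W
  R_conv,out = 1/(hA) = 1/(9.32·11.8) = 0.009093 K/W
ΣR = 0.9487 K/W
ΔT = Q·ΣR = 40.8 × 0.9487 = 38.71 K
Heat flows inward, so T_out = T_in + ΔT = -14.5 + 38.71 = 24.2 °C

T_out = 24.2 °C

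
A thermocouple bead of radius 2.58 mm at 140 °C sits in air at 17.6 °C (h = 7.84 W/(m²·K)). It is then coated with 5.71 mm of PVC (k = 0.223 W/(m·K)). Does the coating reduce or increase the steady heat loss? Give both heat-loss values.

increases: 0.0803 → 0.504 W

Critical radius for a sphere: r_cr = 2k/h = 0.0569 m = 5.69 cm.
Outer radius after coating: r₂ = 0.00258 + 0.00571 = 0.00829 m.
Since r₁ < r_cr and r₂ ≤ r_cr, the coating moves toward the maximum at r_cr — heat loss rises.
Bare: R = 1/(4πr₁²h) = 1525 K/W; Q = 122.4/1525 = 0.0803 W.
Coated: R = R_cond + R_conv = 243.0 K/W; Q = 122.4/243.0 = 0.504 W.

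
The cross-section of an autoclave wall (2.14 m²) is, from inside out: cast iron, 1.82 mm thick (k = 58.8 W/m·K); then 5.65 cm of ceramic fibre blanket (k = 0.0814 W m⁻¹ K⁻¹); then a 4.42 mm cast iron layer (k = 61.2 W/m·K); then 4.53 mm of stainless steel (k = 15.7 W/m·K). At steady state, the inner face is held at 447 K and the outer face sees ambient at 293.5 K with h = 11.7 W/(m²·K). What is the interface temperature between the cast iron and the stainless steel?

T = 310.4 K

Treat each layer as a resistance in series:
  R_cast iron = L/(kA) = 0.00182/(58.8·2.14) = 1.446×10^-5 K/W
  R_ceramic fibre blanket = L/(kA) = 0.0565/(0.0814·2.14) = 0.3243 K/W
  R_cast iron = L/(kA) = 0.00442/(61.2·2.14) = 3.375×10^-5 K/W
  R_stainless steel = L/(kA) = 0.00453/(15.7·2.14) = 1.348×10^-4 K/W
  R_conv,out = 1/(hA) = 1/(11.7·2.14) = 0.03994 K/W
ΣR = 1.446×10^-5 + 0.3243 + 3.375×10^-5 + 1.348×10^-4 + 0.03994 = 0.3644 K/W
Q = ΔT/ΣR = (447 K − 293.5 K)/0.3644 = 421.2 W
From the inner boundary to the cast iron/stainless steel interface, ΣR_partial = 0.3243 K/W.
T_interface = T_in − Q·ΣR_partial = 447 K − (421.2)(0.3243) = 310.4 K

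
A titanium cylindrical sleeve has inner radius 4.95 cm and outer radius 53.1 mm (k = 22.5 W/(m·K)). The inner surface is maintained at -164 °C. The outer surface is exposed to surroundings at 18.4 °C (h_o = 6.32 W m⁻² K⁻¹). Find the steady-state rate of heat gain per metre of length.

Q' = 384 W/m

Treat each layer as a resistance in series:
  R'_titanium = ln(0.0531/0.0495)/(2πk) = 0.07020/(2π·22.5) = 4.966×10^-4 m·K/W
  R'_conv,out = 1/(2πr h) = 1/(2π·0.0531·6.32) = 0.4743 m·K/W
ΣR = 4.966×10^-4 + 0.4743 = 0.4748 m·K/W
Q' = ΔT/ΣR = (-164 °C − 18.4 °C)/0.4748 = -384 W/m
(Negative Q' ⇒ heat flows inward; heat gain = 384 W/m.)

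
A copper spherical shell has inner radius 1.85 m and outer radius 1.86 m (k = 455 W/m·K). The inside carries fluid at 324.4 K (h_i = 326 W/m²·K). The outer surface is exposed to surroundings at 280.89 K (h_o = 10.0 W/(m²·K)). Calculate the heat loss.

Q = 18.3 kW

Resistance network (inner→outer):
  R_conv,in = 1/(4πr²h) = 1/(4π·1.85²·326) = 7.132×10^-5 K/W
  R_copper = (1/1.85 − 1/1.86)/(4πk) = 0.002906/(4π·455) = 5.083×10^-7 K/W
  R_conv,out = 1/(4πr²h) = 1/(4π·1.86²·10.0) = 0.002300 K/W
ΣR = 7.132×10^-5 + 5.083×10^-7 + 0.002300 = 0.002372 K/W
Q = ΔT/ΣR = (324.4 K − 280.89 K)/0.002372 = 18300 W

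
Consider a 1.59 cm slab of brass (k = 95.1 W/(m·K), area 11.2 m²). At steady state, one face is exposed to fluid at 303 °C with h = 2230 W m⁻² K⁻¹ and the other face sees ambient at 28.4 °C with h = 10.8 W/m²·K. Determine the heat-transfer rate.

Resistance network (inner→outer):
  R_conv,in = 1/(hA) = 1/(2230·11.2) = 4.004×10^-5 K/W
  R_brass = L/(kA) = 0.0159/(95.1·11.2) = 1.493×10^-5 K/W
  R_conv,out = 1/(hA) = 1/(10.8·11.2) = 0.008267 K/W
ΣR = 4.004×10^-5 + 1.493×10^-5 + 0.008267 = 0.008322 K/W
Q = ΔT/ΣR = (303 °C − 28.4 °C)/0.008322 = 33000 W

Q = 33.0 kW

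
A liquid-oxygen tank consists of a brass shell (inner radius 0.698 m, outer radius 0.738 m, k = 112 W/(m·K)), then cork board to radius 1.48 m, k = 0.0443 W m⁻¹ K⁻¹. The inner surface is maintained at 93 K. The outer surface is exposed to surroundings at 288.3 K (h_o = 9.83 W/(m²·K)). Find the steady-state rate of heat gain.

Resistance network (inner→outer):
  R_brass = (1/0.698 − 1/0.738)/(4πk) = 0.07765/(4π·112) = 5.517×10^-5 K/W
  R_cork board = (1/0.738 − 1/1.48)/(4πk) = 0.6793/(4π·0.0443) = 1.220 K/W
  R_conv,out = 1/(4πr²h) = 1/(4π·1.48²·9.83) = 0.003696 K/W
ΣR = 5.517×10^-5 + 1.220 + 0.003696 = 1.224 K/W
Q = ΔT/ΣR = (93 K − 288.3 K)/1.224 = -160 W
(Negative Q ⇒ heat flows inward; heat gain = 160 W.)

Q = 160 W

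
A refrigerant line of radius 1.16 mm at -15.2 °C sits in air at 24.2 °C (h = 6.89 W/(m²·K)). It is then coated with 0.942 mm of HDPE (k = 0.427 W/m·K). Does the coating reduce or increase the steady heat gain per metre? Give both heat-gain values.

Critical radius for a cylinder: r_cr = k/h = 0.0620 m = 6.20 cm.
Outer radius after coating: r₂ = 0.00116 + 9.42×10^-4 = 0.002102 m.
Since r₁ < r_cr and r₂ ≤ r_cr, the coating moves toward the maximum at r_cr — heat gain rises.
Bare: R = 1/(2πr₁h) = 19.91 m·K/W; Q = 39.4/19.91 = 1.98 W/m.
Coated: R = R_cond + R_conv = 11.21 m·K/W; Q = 39.4/11.21 = 3.51 W/m.

increases: 1.98 → 3.51 W/m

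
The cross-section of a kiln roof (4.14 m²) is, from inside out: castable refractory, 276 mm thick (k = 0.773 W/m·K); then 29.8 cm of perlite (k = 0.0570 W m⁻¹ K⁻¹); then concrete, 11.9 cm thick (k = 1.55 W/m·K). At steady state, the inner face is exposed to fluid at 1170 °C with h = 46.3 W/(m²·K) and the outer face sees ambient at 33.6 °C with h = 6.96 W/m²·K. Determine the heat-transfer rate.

Treat each layer as a resistance in series:
  R_conv,in = 1/(hA) = 1/(46.3·4.14) = 0.005217 K/W
  R_castable refractory = L/(kA) = 0.276/(0.773·4.14) = 0.08624 K/W
  R_perlite = L/(kA) = 0.298/(0.0570·4.14) = 1.263 K/W
  R_concrete = L/(kA) = 0.119/(1.55·4.14) = 0.01854 K/W
  R_conv,out = 1/(hA) = 1/(6.96·4.14) = 0.03470 K/W
ΣR = 0.005217 + 0.08624 + 1.263 + 0.01854 + 0.03470 = 1.408 K/W
Q = ΔT/ΣR = (1170 °C − 33.6 °C)/1.408 = 807 W

Q = 807 W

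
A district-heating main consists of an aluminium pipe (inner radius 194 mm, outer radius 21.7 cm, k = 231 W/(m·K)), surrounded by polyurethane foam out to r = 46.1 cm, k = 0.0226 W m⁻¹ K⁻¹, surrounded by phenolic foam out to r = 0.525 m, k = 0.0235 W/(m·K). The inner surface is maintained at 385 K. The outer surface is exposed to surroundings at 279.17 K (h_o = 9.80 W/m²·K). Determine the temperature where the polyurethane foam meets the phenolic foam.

Resistance network (inner→outer):
  R'_aluminium = ln(0.217/0.194)/(2πk) = 0.1120/(2π·231) = 7.719×10^-5 m·K/W
  R'_polyurethane foam = ln(0.461/0.217)/(2πk) = 0.7535/(2π·0.0226) = 5.306 m·K/W
  R'_phenolic foam = ln(0.525/0.461)/(2πk) = 0.1300/(2π·0.0235) = 0.8804 m·K/W
  R'_conv,out = 1/(2πr h) = 1/(2π·0.525·9.80) = 0.03093 m·K/W
ΣR = 7.719×10^-5 + 5.306 + 0.8804 + 0.03093 = 6.217 m·K/W
Q' = ΔT/ΣR = (385 K − 279.17 K)/6.217 = 17.02 W/m
From the inner boundary to the polyurethane foam/phenolic foam interface, ΣR_partial = 5.306 m·K/W.
T_interface = T_in − Q'·ΣR_partial = 385 K − (17.02)(5.306) = 294.7 K

T = 294.7 K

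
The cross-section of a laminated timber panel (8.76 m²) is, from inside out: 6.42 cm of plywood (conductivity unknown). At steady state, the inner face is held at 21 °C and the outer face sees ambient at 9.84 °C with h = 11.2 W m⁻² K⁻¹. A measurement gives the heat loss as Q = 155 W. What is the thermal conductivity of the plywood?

ΣR = ΔT/Q = |21 − 9.84|/155 = 0.07200 K/W
Known resistances:
  R_conv,out = 1/(hA) = 1/(11.2·8.76) = 0.01019 K/W
R_plywood = ΣR − ΣR_known = 0.07200 − 0.01019 = 0.06181 K/W
L/(kA) = 0.06181 ⇒ k = 0.0642/(0.06181·8.76) = 0.119 W/m·K

k = 0.119 W/m·K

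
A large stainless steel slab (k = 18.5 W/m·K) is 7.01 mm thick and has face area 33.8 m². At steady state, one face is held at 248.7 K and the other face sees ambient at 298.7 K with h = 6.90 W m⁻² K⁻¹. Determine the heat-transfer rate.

Series thermal resistances, inner to outer:
  R_stainless steel = L/(kA) = 0.00701/(18.5·33.8) = 1.121×10^-5 K/W
  R_conv,out = 1/(hA) = 1/(6.90·33.8) = 0.004288 K/W
ΣR = 1.121×10^-5 + 0.004288 = 0.004299 K/W
Q = ΔT/ΣR = (248.7 K − 298.7 K)/0.004299 = -11600 W
(Negative Q ⇒ heat flows inward; heat gain = 11600 W.)

Q = 11.6 kW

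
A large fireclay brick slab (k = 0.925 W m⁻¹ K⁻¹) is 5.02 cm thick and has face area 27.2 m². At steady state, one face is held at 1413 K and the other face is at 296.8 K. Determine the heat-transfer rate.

Q = kA·ΔT/L = 0.925 × 27.2 × |1413 K − 296.8 K| / 0.0502 = 5.59×10^5 W

Q = 5.59×10^5 W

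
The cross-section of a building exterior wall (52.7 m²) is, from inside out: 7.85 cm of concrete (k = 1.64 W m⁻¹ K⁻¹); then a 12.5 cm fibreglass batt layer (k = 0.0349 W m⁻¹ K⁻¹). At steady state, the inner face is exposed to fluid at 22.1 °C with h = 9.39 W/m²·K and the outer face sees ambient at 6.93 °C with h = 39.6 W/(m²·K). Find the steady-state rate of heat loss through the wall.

Q = 213 W

Series thermal resistances, inner to outer:
  R_conv,in = 1/(hA) = 1/(9.39·52.7) = 0.002021 K/W
  R_concrete = L/(kA) = 0.0785/(1.64·52.7) = 9.083×10^-4 K/W
  R_fibreglass batt = L/(kA) = 0.125/(0.0349·52.7) = 0.06796 K/W
  R_conv,out = 1/(hA) = 1/(39.6·52.7) = 4.792×10^-4 K/W
ΣR = 0.002021 + 9.083×10^-4 + 0.06796 + 4.792×10^-4 = 0.07137 K/W
Q = ΔT/ΣR = (22.1 °C − 6.93 °C)/0.07137 = 213 W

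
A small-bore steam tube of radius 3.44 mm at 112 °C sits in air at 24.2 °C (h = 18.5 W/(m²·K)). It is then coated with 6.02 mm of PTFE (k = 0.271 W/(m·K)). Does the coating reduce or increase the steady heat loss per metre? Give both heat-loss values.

increases: 35.1 → 58.4 W/m

Critical radius for a cylinder: r_cr = k/h = 0.0146 m = 1.46 cm.
Outer radius after coating: r₂ = 0.00344 + 0.00602 = 0.00946 m.
Since r₁ < r_cr and r₂ ≤ r_cr, the coating moves toward the maximum at r_cr — heat loss rises.
Bare: R = 1/(2πr₁h) = 2.501 m·K/W; Q = 87.8/2.501 = 35.1 W/m.
Coated: R = R_cond + R_conv = 1.504 m·K/W; Q = 87.8/1.504 = 58.4 W/m.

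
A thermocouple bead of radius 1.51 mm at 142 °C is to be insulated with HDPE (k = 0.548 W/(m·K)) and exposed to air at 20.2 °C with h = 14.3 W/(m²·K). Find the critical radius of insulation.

For a sphere, r_cr = 2k_ins/h = 2·0.548/14.3 = 0.0766 m = 7.66 cm

r_cr = 7.66 cm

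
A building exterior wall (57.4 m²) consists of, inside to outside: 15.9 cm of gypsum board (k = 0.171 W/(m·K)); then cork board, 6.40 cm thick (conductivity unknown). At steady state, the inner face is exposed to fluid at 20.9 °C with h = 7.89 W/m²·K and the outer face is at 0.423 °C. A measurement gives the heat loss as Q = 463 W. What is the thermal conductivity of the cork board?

k = 0.0432 W/m·K

ΣR = ΔT/Q = |20.9 − 0.423|/463 = 0.04423 K/W
Known resistances:
  R_conv,in = 1/(hA) = 1/(7.89·57.4) = 0.002208 K/W
  R_gypsum board = L/(kA) = 0.159/(0.171·57.4) = 0.01620 K/W
R_cork board = ΣR − ΣR_known = 0.04423 − 0.01841 = 0.02582 K/W
L/(kA) = 0.02582 ⇒ k = 0.0640/(0.02582·57.4) = 0.0432 W/m·K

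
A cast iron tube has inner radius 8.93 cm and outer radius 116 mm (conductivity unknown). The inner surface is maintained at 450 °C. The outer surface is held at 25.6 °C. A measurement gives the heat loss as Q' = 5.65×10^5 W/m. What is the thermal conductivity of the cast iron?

ΣR = ΔT/Q' = |450 − 25.6|/5.65×10^5 = 7.512×10^-4 m·K/W
ln(r₂/r₁)/(2πk) = 7.512×10^-4 ⇒ k = 0.2616/(2π·7.512×10^-4) = 55.4 W/m·K

k = 55.4 W/m·K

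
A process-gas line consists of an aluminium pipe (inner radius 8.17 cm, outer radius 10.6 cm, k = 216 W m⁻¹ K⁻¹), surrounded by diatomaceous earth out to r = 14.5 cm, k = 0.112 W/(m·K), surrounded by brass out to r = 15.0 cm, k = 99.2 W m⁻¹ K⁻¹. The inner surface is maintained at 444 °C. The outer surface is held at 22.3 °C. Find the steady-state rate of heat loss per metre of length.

Resistance network (inner→outer):
  R'_aluminium = ln(0.106/0.0817)/(2πk) = 0.2604/(2π·216) = 1.919×10^-4 m·K/W
  R'_diatomaceous earth = ln(0.145/0.106)/(2πk) = 0.3133/(2π·0.112) = 0.4452 m·K/W
  R'_brass = ln(0.150/0.145)/(2πk) = 0.03390/(2π·99.2) = 5.439×10^-5 m·K/W
ΣR = 1.919×10^-4 + 0.4452 + 5.439×10^-5 = 0.4454 m·K/W
Q' = ΔT/ΣR = (444 °C − 22.3 °C)/0.4454 = 947 W/m

Q' = 947 W/m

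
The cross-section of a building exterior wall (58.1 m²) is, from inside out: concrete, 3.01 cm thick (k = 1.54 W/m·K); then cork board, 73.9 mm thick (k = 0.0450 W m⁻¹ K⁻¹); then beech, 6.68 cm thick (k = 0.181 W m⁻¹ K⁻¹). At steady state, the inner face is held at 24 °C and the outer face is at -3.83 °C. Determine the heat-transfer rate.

Q = 796 W

Treat each layer as a resistance in series:
  R_concrete = L/(kA) = 0.0301/(1.54·58.1) = 3.364×10^-4 K/W
  R_cork board = L/(kA) = 0.0739/(0.0450·58.1) = 0.02827 K/W
  R_beech = L/(kA) = 0.0668/(0.181·58.1) = 0.006352 K/W
ΣR = 3.364×10^-4 + 0.02827 + 0.006352 = 0.03496 K/W
Q = ΔT/ΣR = (24 °C − -3.83 °C)/0.03496 = 796 W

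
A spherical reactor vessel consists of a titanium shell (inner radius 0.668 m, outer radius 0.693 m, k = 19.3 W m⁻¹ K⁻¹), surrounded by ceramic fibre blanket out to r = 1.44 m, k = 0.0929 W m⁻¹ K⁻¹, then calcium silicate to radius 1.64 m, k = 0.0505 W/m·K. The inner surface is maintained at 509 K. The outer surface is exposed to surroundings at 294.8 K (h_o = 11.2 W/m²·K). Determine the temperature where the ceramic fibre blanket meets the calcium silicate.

T = 332.3 K

Treat each layer as a resistance in series:
  R_titanium = (1/0.668 − 1/0.693)/(4πk) = 0.05400/(4π·19.3) = 2.227×10^-4 K/W
  R_ceramic fibre blanket = (1/0.693 − 1/1.44)/(4πk) = 0.7486/(4π·0.0929) = 0.6412 K/W
  R_calcium silicate = (1/1.44 − 1/1.64)/(4πk) = 0.08469/(4π·0.0505) = 0.1335 K/W
  R_conv,out = 1/(4πr²h) = 1/(4π·1.64²·11.2) = 0.002642 K/W
ΣR = 2.227×10^-4 + 0.6412 + 0.1335 + 0.002642 = 0.7776 K/W
Q = ΔT/ΣR = (509 K − 294.8 K)/0.7776 = 275.5 W
From the inner boundary to the ceramic fibre blanket/calcium silicate interface, ΣR_partial = 0.6414 K/W.
T_interface = T_in − Q·ΣR_partial = 509 K − (275.5)(0.6414) = 332.3 K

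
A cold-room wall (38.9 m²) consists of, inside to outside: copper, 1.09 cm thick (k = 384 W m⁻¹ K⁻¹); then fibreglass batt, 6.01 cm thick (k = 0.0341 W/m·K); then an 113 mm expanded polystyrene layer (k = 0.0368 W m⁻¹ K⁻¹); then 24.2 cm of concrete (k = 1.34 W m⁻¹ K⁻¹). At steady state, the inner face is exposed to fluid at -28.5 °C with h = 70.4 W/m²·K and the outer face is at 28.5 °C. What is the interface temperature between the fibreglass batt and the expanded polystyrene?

Treat each layer as a resistance in series:
  R_conv,in = 1/(hA) = 1/(70.4·38.9) = 3.652×10^-4 K/W
  R_copper = L/(kA) = 0.0109/(384·38.9) = 7.297×10^-7 K/W
  R_fibreglass batt = L/(kA) = 0.0601/(0.0341·38.9) = 0.04531 K/W
  R_expanded polystyrene = L/(kA) = 0.113/(0.0368·38.9) = 0.07894 K/W
  R_concrete = L/(kA) = 0.242/(1.34·38.9) = 0.004643 K/W
ΣR = 3.652×10^-4 + 7.297×10^-7 + 0.04531 + 0.07894 + 0.004643 = 0.1293 K/W
Q = ΔT/ΣR = (-28.5 °C − 28.5 °C)/0.1293 = -440.8 W
From the inner boundary to the fibreglass batt/expanded polystyrene interface, ΣR_partial = 0.04568 K/W.
T_interface = T_in − Q·ΣR_partial = -28.5 °C − (-440.8)(0.04568) = -8.36 °C

T = -8.36 °C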